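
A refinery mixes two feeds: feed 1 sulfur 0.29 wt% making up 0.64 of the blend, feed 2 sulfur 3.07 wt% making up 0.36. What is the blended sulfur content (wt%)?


Linear sulfur blending: S_blend = x1*S1 + x2*S2
Contribution 1: 0.64 * 0.29 = 0.1856 wt%
Contribution 2: 0.36 * 3.07 = 1.1052 wt%
S_blend = 0.1856 + 1.1052 = 1.2908

1.2908 wt%


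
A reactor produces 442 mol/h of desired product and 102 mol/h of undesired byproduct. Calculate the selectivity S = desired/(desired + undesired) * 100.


Selectivity = desired / (desired + undesired) * 100
Total products = 442 + 102 = 544 mol/h
S = 442 / 544 * 100
= 0.8125 * 100
= 81.25 %

81.25 %


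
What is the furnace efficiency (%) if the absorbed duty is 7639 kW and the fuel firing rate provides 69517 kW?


Furnace efficiency = Q_absorbed / Q_fuel * 100
= 7639 / 69517 * 100 = 10.99

10.99 %


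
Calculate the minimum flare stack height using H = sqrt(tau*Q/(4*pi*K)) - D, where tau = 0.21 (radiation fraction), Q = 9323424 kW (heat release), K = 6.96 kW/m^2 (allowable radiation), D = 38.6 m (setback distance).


tau*Q/(4*pi*K) = 0.21 * 9323424 / (4 * pi * 6.96) = 22386
sqrt(22386) = 149.62
H = 149.62 - 38.6 = 111.0

111.0 m


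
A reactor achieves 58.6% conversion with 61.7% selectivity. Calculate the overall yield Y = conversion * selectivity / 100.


Overall yield = conversion (%) * selectivity (%) / 100
Conversion = 58.6%, Selectivity = 61.7%
Y = 58.6 * 61.7 / 100
= 36.1562 %

36.1562 %


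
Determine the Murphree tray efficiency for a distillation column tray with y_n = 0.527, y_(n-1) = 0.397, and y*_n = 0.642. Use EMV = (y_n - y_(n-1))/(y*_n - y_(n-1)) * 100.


Murphree vapor efficiency: EMV = (y_n - y_(n-1)) / (y*_n - y_(n-1)) * 100
EMV = (0.527 - 0.397) / (0.642 - 0.397) * 100 = 0.13 / 0.245 * 100 = 53.06

53.06 %


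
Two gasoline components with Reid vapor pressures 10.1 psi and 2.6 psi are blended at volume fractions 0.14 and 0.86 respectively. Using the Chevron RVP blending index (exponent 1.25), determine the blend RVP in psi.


Chevron index: RVP_blend = (sum xi*RVPi^1.25)^(1/1.25)
RVP^1.25 terms: 0.14 * 10.1^1.25 + 0.86 * 2.6^1.25 = 5.36008
RVP_blend = 5.36008^(1/1.25) = 3.831

3.831 psi


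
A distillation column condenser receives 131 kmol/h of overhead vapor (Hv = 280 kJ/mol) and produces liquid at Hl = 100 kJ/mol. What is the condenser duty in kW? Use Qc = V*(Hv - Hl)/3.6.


Qc = 131 * (280 - 100) / 3.6 = 131 * 180 / 3.6 = 6550

6550 kW


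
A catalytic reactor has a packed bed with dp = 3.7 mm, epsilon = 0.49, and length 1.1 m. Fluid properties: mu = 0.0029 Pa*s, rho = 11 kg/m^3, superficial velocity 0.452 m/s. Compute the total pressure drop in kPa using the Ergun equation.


dp = 3.7 mm = 0.0037 m
Viscous term = 150*0.0029*0.452*(1-0.49)^2 / (0.0037^2*0.49^3) = 31752.4
Inertial term = 1.75*11*0.452^2*(1-0.49) / (0.0037*0.49^3) = 4607.74
dP/L = 31752.4 + 4607.74 = 36360.1 Pa/m
dP = 36360.1 * 1.1 / 1000 = 40.00 kPa

40.00 kPa


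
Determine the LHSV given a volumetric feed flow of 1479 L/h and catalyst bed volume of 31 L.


LHSV = volumetric feed rate / catalyst volume
= 1479 L/h / 31 L
= 47.71 h^-1

47.71 h^-1


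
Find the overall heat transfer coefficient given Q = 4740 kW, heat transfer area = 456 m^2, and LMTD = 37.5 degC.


From Q = U*A*LMTD, U = Q / (A * LMTD)
U = 4740 / (456 * 37.5) = 4740 / 17100 = 0.2772

0.2772 kW/(m^2*K)


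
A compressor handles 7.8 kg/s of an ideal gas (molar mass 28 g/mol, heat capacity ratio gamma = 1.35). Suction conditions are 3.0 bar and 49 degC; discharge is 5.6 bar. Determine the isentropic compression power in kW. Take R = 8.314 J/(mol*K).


Isentropic work: W = m*(gamma/(gamma-1))*(R*T1/MW)*((P2/P1)^((gamma-1)/gamma) - 1)
T1 = 49 + 273.15 = 322.15 K
Pressure ratio = 5.6 / 3.0 = 1.86667
Exponent = (1.35 - 1)/1.35 = 0.259259
(P2/P1)^exp - 1 = 1.86667^0.259259 - 1 = 0.175646
W = 7.8 * 1.35 / 0.35 * 8.314 * 322.15 / 28 * 0.175646 = 505.5

505.5 kW


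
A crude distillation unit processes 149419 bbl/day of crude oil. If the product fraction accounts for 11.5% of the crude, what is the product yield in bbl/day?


Crude throughput = 149419 bbl/day
Fraction yield = 11.5%
yield = throughput * fraction / 100
yield = 149419 * 11.5 / 100 = 17183.185

17183.185 bbl/day


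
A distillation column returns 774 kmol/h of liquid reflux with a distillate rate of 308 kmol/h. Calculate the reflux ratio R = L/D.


Reflux ratio definition: R = L / D (liquid returned / distillate withdrawn)
L = 774 kmol/h, D = 308 kmol/h
R = 774 / 308 = 2.513

2.513


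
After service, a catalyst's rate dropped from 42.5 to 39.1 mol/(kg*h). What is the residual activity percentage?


Activity (%) = (rate_used / rate_fresh) * 100
rate_used = 39.1, rate_fresh = 42.5
= (39.1 / 42.5) * 100
= 0.9200 * 100 = 92.00

92.00 %


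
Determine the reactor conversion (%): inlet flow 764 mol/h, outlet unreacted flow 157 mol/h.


X = (F_in - F_out) / F_in * 100
Moles reacted = 764 - 157 = 607
X = 607 / 764 * 100
= 0.7945 * 100
= 79.45 %

79.45 %


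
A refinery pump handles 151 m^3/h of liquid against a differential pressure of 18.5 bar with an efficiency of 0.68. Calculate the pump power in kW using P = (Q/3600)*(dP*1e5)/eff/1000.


Q = 151 / 3600 = 0.0419444 m^3/s
P = 0.0419444 * (18.5 * 1e5) / 0.68 / 1000 = 114.1

114.1 kW


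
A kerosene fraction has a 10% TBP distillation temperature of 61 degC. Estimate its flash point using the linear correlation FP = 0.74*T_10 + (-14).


FP = 0.74 * 61 + (-14) = 31.14

31.14 degC


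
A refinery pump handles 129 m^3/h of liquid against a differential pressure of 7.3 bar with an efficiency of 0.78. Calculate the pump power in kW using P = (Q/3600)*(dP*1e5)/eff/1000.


Q = 129 / 3600 = 0.0358333 m^3/s
P = 0.0358333 * (7.3 * 1e5) / 0.78 / 1000 = 33.54

33.54 kW


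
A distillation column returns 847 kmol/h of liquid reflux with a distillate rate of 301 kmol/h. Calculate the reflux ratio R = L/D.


Reflux ratio definition: R = L / D (liquid returned / distillate withdrawn)
L = 847 kmol/h, D = 301 kmol/h
R = 847 / 301 = 2.814

2.814


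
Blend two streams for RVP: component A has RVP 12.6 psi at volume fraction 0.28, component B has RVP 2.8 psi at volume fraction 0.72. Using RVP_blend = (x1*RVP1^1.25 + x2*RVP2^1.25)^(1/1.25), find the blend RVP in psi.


Chevron index: RVP_blend = (sum xi*RVPi^1.25)^(1/1.25)
RVP^1.25 terms: 0.28 * 12.6^1.25 + 0.72 * 2.8^1.25 = 9.25477
RVP_blend = 9.25477^(1/1.25) = 5.931

5.931 psi


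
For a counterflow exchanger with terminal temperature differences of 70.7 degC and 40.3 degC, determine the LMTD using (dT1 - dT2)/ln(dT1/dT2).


LMTD = (dT1 - dT2) / ln(dT1/dT2)
= (70.7 - 40.3) / ln(70.7 / 40.3) = 30.4 / 0.562094 = 54.08

54.08 degC


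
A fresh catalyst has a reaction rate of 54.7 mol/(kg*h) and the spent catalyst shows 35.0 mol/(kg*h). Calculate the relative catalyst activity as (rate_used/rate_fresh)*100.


Activity (%) = (rate_used / rate_fresh) * 100
rate_used = 35.0, rate_fresh = 54.7
= (35.0 / 54.7) * 100
= 0.6399 * 100 = 63.99

63.99 %


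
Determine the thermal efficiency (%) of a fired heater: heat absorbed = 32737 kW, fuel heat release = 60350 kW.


Furnace efficiency = Q_absorbed / Q_fuel * 100
= 32737 / 60350 * 100 = 54.25

54.25 %


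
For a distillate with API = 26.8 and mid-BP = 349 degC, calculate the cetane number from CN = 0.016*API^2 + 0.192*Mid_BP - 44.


CN = 0.016 * 26.8^2 + 0.192 * 349 - 44
CN = 11.49184 + 67.008 - 44 = 34.49984

34.49984


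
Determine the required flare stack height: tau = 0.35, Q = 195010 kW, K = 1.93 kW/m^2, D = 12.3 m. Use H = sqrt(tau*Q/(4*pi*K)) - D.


tau*Q/(4*pi*K) = 0.35 * 195010 / (4 * pi * 1.93) = 2814.22
sqrt(2814.22) = 53.0492
H = 53.0492 - 12.3 = 40.75

40.75 m


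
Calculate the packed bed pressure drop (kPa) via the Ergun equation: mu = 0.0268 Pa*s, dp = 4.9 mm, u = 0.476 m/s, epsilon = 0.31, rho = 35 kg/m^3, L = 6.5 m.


dp = 4.9 mm = 0.0049 m
Viscous term = 150*0.0268*0.476*(1-0.31)^2 / (0.0049^2*0.31^3) = 1273660
Inertial term = 1.75*35*0.476^2*(1-0.31) / (0.0049*0.31^3) = 65597.6
dP/L = 1273660 + 65597.6 = 1339260 Pa/m
dP = 1339260 * 6.5 / 1000 = 8705 kPa

8705 kPa


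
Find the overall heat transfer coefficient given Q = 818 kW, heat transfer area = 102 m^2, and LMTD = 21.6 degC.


From Q = U*A*LMTD, U = Q / (A * LMTD)
U = 818 / (102 * 21.6) = 818 / 2203.2 = 0.3713

0.3713 kW/(m^2*K)


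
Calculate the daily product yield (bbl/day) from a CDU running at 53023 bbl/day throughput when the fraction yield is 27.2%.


Crude throughput = 53023 bbl/day
Fraction yield = 27.2%
yield = throughput * fraction / 100
yield = 53023 * 27.2 / 100 = 14422.256

14422.256 bbl/day


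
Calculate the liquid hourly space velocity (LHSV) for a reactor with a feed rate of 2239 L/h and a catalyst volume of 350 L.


LHSV = volumetric feed rate / catalyst volume
= 2239 L/h / 350 L
= 6.397 h^-1

6.397 h^-1


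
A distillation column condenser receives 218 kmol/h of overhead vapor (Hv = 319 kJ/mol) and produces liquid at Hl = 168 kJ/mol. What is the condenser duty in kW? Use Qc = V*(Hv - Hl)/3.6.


Qc = 218 * (319 - 168) / 3.6 = 218 * 151 / 3.6 = 9144

9144 kW


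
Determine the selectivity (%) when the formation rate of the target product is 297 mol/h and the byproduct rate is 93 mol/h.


Selectivity = desired / (desired + undesired) * 100
Total products = 297 + 93 = 390 mol/h
S = 297 / 390 * 100
= 0.7615 * 100
= 76.15 %

76.15 %


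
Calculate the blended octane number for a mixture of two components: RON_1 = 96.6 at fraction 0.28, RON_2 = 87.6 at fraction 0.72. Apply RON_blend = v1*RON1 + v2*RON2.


Linear blending: RON_blend = sum(vi * RONi)
Contribution 1: 0.28 * 96.6 = 27.048
Contribution 2: 0.72 * 87.6 = 63.072
RON_blend = 27.048 + 63.072 = 90.12

90.12


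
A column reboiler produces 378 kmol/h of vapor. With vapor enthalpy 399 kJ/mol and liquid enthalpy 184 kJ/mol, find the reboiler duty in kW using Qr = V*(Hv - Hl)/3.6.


Qr = 378 * (399 - 184) / 3.6 = 378 * 215 / 3.6 = 22580

22580 kW


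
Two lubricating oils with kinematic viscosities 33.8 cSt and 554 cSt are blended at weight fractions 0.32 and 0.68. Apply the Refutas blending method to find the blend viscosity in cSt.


Refutas method: VBN_i = 14.534*ln(ln(visc_i + 0.8)) + 10.975, blended linearly by mass fraction; since VBN is linear in VBI_i = ln(ln(visc_i + 0.8)) and the fractions sum to 1, blend VBI directly: visc = exp(exp(VBI_blend)) - 0.8
VBI_1 = ln(ln(33.8 + 0.8)) = 1.26521
VBI_2 = ln(ln(554 + 0.8)) = 1.8435
VBI_blend = 0.32 * 1.26521 + 0.68 * 1.8435 = 1.65845
visc_blend = exp(exp(1.65845)) - 0.8 = 190.0

190.0 cSt


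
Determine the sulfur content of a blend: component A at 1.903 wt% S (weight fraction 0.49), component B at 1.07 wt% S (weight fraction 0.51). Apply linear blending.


Linear sulfur blending: S_blend = x1*S1 + x2*S2
Contribution 1: 0.49 * 1.903 = 0.93247 wt%
Contribution 2: 0.51 * 1.07 = 0.5457 wt%
S_blend = 0.93247 + 0.5457 = 1.47817

1.47817 wt%


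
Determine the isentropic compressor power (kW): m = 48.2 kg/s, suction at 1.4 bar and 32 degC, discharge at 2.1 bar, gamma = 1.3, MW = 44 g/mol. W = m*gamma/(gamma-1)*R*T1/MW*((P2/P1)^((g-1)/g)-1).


Isentropic work: W = m*(gamma/(gamma-1))*(R*T1/MW)*((P2/P1)^((gamma-1)/gamma) - 1)
T1 = 32 + 273.15 = 305.15 K
Pressure ratio = 2.1 / 1.4 = 1.5
Exponent = (1.3 - 1)/1.3 = 0.230769
(P2/P1)^exp - 1 = 1.5^0.230769 - 1 = 0.0980861
W = 48.2 * 1.3 / 0.3 * 8.314 * 305.15 / 44 * 0.0980861 = 1181

1181 kW


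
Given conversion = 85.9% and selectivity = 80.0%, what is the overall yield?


Overall yield = conversion (%) * selectivity (%) / 100
Conversion = 85.9%, Selectivity = 80.0%
Y = 85.9 * 80.0 / 100
= 68.72 %

68.72 %


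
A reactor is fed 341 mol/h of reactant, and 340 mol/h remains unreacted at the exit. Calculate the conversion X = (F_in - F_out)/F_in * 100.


X = (F_in - F_out) / F_in * 100
Moles reacted = 341 - 340 = 1
X = 1 / 341 * 100
= 0.002933 * 100
= 0.2933 %

0.2933 %


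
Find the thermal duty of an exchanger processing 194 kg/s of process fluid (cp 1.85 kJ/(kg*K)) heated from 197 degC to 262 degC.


Q = m_dot * cp * delta_T
delta_T = 262 - 197 = 65 K
Q = 194 * 1.85 * 65
= 358.9 * 65
= 23328.5 kW

23328.5 kW


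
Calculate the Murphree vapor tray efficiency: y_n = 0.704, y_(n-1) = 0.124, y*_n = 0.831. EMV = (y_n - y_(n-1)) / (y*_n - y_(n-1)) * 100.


Murphree vapor efficiency: EMV = (y_n - y_(n-1)) / (y*_n - y_(n-1)) * 100
EMV = (0.704 - 0.124) / (0.831 - 0.124) * 100 = 0.58 / 0.707 * 100 = 82.04

82.04 %


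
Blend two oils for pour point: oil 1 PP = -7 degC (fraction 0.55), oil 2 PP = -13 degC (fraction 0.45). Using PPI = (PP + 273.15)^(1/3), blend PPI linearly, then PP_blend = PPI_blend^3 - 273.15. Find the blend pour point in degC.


PPI_1 = (-7 + 273.15)^(1/3) = 6.432436
PPI_2 = (-13 + 273.15)^(1/3) = 6.383731
PPI_blend = 0.55 * 6.432436 + 0.45 * 6.383731 = 6.410519
PP_blend = 6.410519^3 - 273.15 = 263.4387 - 273.15 = -9.71

-9.71 degC


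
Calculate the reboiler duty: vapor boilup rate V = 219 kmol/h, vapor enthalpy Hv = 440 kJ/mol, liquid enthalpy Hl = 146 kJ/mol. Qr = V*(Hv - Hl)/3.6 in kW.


Qr = 219 * (440 - 146) / 3.6 = 219 * 294 / 3.6 = 17880

17880 kW


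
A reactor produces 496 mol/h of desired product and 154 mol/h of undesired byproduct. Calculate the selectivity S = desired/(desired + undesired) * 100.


Selectivity = desired / (desired + undesired) * 100
Total products = 496 + 154 = 650 mol/h
S = 496 / 650 * 100
= 0.7631 * 100
= 76.31 %

76.31 %


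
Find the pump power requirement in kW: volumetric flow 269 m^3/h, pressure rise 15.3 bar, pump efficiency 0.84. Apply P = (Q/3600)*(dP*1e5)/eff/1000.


Q = 269 / 3600 = 0.0747222 m^3/s
P = 0.0747222 * (15.3 * 1e5) / 0.84 / 1000 = 136.1

136.1 kW


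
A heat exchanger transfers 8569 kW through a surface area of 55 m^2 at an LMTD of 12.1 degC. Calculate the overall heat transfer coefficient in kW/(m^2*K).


From Q = U*A*LMTD, U = Q / (A * LMTD)
U = 8569 / (55 * 12.1) = 8569 / 665.5 = 12.88

12.88 kW/(m^2*K)


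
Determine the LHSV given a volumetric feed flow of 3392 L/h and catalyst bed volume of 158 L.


LHSV = volumetric feed rate / catalyst volume
= 3392 L/h / 158 L
= 21.47 h^-1

21.47 h^-1


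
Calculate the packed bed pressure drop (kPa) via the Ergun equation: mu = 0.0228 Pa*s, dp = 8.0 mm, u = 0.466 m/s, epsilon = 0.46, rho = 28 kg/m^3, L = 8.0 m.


dp = 8.0 mm = 0.008 m
Viscous term = 150*0.0228*0.466*(1-0.46)^2 / (0.008^2*0.46^3) = 74601.2
Inertial term = 1.75*28*0.466^2*(1-0.46) / (0.008*0.46^3) = 7379.01
dP/L = 74601.2 + 7379.01 = 81980.2 Pa/m
dP = 81980.2 * 8.0 / 1000 = 655.8 kPa

655.8 kPa


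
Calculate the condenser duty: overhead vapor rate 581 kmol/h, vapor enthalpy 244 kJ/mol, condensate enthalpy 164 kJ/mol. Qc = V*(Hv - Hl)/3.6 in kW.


Qc = 581 * (244 - 164) / 3.6 = 581 * 80 / 3.6 = 12910

12910 kW


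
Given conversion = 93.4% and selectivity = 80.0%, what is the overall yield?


Overall yield = conversion (%) * selectivity (%) / 100
Conversion = 93.4%, Selectivity = 80.0%
Y = 93.4 * 80.0 / 100
= 74.72 %

74.72 %


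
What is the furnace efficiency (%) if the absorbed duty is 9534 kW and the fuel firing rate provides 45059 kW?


Furnace efficiency = Q_absorbed / Q_fuel * 100
= 9534 / 45059 * 100 = 21.16

21.16 %


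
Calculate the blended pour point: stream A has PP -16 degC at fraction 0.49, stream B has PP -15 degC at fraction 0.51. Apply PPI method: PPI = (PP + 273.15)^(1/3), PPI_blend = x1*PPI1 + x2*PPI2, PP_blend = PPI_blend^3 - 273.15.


PPI_1 = (-16 + 273.15)^(1/3) = 6.359098
PPI_2 = (-15 + 273.15)^(1/3) = 6.36733
PPI_blend = 0.49 * 6.359098 + 0.51 * 6.36733 = 6.363296
PP_blend = 6.363296^3 - 273.15 = 257.6596 - 273.15 = -15.49

-15.49 degC


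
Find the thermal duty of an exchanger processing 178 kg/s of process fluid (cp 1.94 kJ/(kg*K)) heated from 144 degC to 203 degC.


Q = m_dot * cp * delta_T
delta_T = 203 - 144 = 59 K
Q = 178 * 1.94 * 59
= 345.32 * 59
= 20373.88 kW

20373.88 kW


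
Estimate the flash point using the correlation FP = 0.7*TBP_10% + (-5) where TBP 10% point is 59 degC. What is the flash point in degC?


FP = 0.7 * 59 + (-5) = 36.3

36.3 degC


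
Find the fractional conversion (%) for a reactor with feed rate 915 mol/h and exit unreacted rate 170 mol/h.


X = (F_in - F_out) / F_in * 100
Moles reacted = 915 - 170 = 745
X = 745 / 915 * 100
= 0.8142 * 100
= 81.42 %

81.42 %


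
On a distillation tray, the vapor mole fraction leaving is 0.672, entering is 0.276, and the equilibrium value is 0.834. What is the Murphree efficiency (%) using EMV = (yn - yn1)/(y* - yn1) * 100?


Murphree vapor efficiency: EMV = (y_n - y_(n-1)) / (y*_n - y_(n-1)) * 100
EMV = (0.672 - 0.276) / (0.834 - 0.276) * 100 = 0.396 / 0.558 * 100 = 70.97

70.97 %


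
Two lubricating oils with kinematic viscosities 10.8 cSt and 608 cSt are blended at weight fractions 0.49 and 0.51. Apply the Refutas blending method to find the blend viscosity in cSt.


Refutas method: VBN_i = 14.534*ln(ln(visc_i + 0.8)) + 10.975, blended linearly by mass fraction; since VBN is linear in VBI_i = ln(ln(visc_i + 0.8)) and the fractions sum to 1, blend VBI directly: visc = exp(exp(VBI_blend)) - 0.8
VBI_1 = ln(ln(10.8 + 0.8)) = 0.896498
VBI_2 = ln(ln(608 + 0.8)) = 1.85809
VBI_blend = 0.49 * 0.896498 + 0.51 * 1.85809 = 1.38691
visc_blend = exp(exp(1.38691)) - 0.8 = 53.93

53.93 cSt


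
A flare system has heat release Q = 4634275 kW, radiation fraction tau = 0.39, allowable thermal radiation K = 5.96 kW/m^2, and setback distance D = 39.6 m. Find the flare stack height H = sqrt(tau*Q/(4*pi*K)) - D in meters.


tau*Q/(4*pi*K) = 0.39 * 4634275 / (4 * pi * 5.96) = 24131.8
sqrt(24131.8) = 155.344
H = 155.344 - 39.6 = 115.7

115.7 m


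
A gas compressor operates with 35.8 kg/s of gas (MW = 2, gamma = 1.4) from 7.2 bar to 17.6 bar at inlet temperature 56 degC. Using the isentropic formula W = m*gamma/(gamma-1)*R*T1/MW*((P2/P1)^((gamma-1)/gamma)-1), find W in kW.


Isentropic work: W = m*(gamma/(gamma-1))*(R*T1/MW)*((P2/P1)^((gamma-1)/gamma) - 1)
T1 = 56 + 273.15 = 329.15 K
Pressure ratio = 17.6 / 7.2 = 2.44444
Exponent = (1.4 - 1)/1.4 = 0.285714
(P2/P1)^exp - 1 = 2.44444^0.285714 - 1 = 0.290947
W = 35.8 * 1.4 / 0.4 * 8.314 * 329.15 / 2 * 0.290947 = 49880

49880 kW


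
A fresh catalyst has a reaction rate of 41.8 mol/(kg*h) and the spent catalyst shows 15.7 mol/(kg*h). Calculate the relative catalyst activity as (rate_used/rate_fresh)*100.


Activity (%) = (rate_used / rate_fresh) * 100
rate_used = 15.7, rate_fresh = 41.8
= (15.7 / 41.8) * 100
= 0.3756 * 100 = 37.56

37.56 %


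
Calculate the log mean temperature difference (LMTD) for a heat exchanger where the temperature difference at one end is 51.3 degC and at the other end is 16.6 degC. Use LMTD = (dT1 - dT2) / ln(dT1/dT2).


LMTD = (dT1 - dT2) / ln(dT1/dT2)
= (51.3 - 16.6) / ln(51.3 / 16.6) = 34.7 / 1.12829 = 30.75

30.75 degC


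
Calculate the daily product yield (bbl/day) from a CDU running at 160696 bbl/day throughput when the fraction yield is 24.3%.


Crude throughput = 160696 bbl/day
Fraction yield = 24.3%
yield = throughput * fraction / 100
yield = 160696 * 24.3 / 100 = 39049.128

39049.128 bbl/day


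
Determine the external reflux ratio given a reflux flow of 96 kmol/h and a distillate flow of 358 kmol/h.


Reflux ratio definition: R = L / D (liquid returned / distillate withdrawn)
L = 96 kmol/h, D = 358 kmol/h
R = 96 / 358 = 0.2682

0.2682


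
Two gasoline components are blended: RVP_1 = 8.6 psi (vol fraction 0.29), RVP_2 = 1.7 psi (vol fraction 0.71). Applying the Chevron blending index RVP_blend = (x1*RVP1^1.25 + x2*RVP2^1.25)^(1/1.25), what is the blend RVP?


Chevron index: RVP_blend = (sum xi*RVPi^1.25)^(1/1.25)
RVP^1.25 terms: 0.29 * 8.6^1.25 + 0.71 * 1.7^1.25 = 5.64914
RVP_blend = 5.64914^(1/1.25) = 3.996

3.996 psi


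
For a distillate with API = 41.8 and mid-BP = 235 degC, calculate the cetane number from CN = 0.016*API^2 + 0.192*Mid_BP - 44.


CN = 0.016 * 41.8^2 + 0.192 * 235 - 44
CN = 27.95584 + 45.12 - 44 = 29.07584

29.07584


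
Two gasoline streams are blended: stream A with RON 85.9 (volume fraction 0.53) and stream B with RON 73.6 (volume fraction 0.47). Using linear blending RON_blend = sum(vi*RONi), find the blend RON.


Linear blending: RON_blend = sum(vi * RONi)
Contribution 1: 0.53 * 85.9 = 45.527
Contribution 2: 0.47 * 73.6 = 34.592
RON_blend = 45.527 + 34.592 = 80.119

80.119


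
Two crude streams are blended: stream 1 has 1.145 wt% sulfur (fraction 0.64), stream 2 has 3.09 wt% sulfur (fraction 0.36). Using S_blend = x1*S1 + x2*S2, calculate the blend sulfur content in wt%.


Linear sulfur blending: S_blend = x1*S1 + x2*S2
Contribution 1: 0.64 * 1.145 = 0.7328 wt%
Contribution 2: 0.36 * 3.09 = 1.1124 wt%
S_blend = 0.7328 + 1.1124 = 1.8452

1.8452 wt%


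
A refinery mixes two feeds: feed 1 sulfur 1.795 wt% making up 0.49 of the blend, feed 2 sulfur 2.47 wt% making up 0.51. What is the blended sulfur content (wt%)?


Linear sulfur blending: S_blend = x1*S1 + x2*S2
Contribution 1: 0.49 * 1.795 = 0.87955 wt%
Contribution 2: 0.51 * 2.47 = 1.2597 wt%
S_blend = 0.87955 + 1.2597 = 2.13925

2.13925 wt%


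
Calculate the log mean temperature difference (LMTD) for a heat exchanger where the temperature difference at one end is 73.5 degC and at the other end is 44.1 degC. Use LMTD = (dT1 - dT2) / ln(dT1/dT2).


LMTD = (dT1 - dT2) / ln(dT1/dT2)
= (73.5 - 44.1) / ln(73.5 / 44.1) = 29.4 / 0.510826 = 57.55

57.55 degC


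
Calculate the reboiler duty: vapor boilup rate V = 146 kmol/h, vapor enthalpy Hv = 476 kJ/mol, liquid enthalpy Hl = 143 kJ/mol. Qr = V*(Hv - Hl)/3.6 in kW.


Qr = 146 * (476 - 143) / 3.6 = 146 * 333 / 3.6 = 13500

13500 kW


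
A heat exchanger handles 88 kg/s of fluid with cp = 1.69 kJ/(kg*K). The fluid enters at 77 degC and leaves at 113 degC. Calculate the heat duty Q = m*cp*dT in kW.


Q = m_dot * cp * delta_T
delta_T = 113 - 77 = 36 K
Q = 88 * 1.69 * 36
= 148.72 * 36
= 5353.92 kW

5353.92 kW


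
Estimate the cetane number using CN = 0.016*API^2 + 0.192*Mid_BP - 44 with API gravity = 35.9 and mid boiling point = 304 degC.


CN = 0.016 * 35.9^2 + 0.192 * 304 - 44
CN = 20.62096 + 58.368 - 44 = 34.98896

34.98896


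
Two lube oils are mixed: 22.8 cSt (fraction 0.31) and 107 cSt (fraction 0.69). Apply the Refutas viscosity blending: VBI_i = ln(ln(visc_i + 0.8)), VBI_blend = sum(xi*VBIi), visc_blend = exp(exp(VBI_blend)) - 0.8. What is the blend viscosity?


Refutas method: VBN_i = 14.534*ln(ln(visc_i + 0.8)) + 10.975, blended linearly by mass fraction; since VBN is linear in VBI_i = ln(ln(visc_i + 0.8)) and the fractions sum to 1, blend VBI directly: visc = exp(exp(VBI_blend)) - 0.8
VBI_1 = ln(ln(22.8 + 0.8)) = 1.15097
VBI_2 = ln(ln(107 + 0.8)) = 1.54336
VBI_blend = 0.31 * 1.15097 + 0.69 * 1.54336 = 1.42172
visc_blend = exp(exp(1.42172)) - 0.8 = 62.27

62.27 cSt


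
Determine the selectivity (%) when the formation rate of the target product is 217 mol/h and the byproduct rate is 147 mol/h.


Selectivity = desired / (desired + undesired) * 100
Total products = 217 + 147 = 364 mol/h
S = 217 / 364 * 100
= 0.5962 * 100
= 59.62 %

59.62 %


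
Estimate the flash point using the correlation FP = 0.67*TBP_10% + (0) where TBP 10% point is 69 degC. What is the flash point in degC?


FP = 0.67 * 69 + (0) = 46.23

46.23 degC


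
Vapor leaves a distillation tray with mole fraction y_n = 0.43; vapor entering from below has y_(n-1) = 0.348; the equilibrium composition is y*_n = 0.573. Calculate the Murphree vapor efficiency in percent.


Murphree vapor efficiency: EMV = (y_n - y_(n-1)) / (y*_n - y_(n-1)) * 100
EMV = (0.43 - 0.348) / (0.573 - 0.348) * 100 = 0.082 / 0.225 * 100 = 36.44

36.44 %


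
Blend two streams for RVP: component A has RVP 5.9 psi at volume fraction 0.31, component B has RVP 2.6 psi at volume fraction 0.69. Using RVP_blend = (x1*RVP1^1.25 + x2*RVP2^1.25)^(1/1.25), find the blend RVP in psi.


Chevron index: RVP_blend = (sum xi*RVPi^1.25)^(1/1.25)
RVP^1.25 terms: 0.31 * 5.9^1.25 + 0.69 * 2.6^1.25 = 5.1286
RVP_blend = 5.1286^(1/1.25) = 3.698

3.698 psi


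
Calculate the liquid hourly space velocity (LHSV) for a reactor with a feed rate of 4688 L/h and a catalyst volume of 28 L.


LHSV = volumetric feed rate / catalyst volume
= 4688 L/h / 28 L
= 167.4 h^-1

167.4 h^-1


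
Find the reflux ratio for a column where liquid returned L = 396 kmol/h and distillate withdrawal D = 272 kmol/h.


Reflux ratio definition: R = L / D (liquid returned / distillate withdrawn)
L = 396 kmol/h, D = 272 kmol/h
R = 396 / 272 = 1.456

1.456


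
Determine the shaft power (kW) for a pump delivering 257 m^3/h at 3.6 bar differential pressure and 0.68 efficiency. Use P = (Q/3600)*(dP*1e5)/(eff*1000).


Q = 257 / 3600 = 0.0713889 m^3/s
P = 0.0713889 * (3.6 * 1e5) / 0.68 / 1000 = 37.79

37.79 kW


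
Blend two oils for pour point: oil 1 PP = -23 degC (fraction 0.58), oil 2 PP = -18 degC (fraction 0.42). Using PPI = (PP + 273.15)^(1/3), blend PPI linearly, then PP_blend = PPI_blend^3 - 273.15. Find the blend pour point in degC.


PPI_1 = (-23 + 273.15)^(1/3) = 6.300865
PPI_2 = (-18 + 273.15)^(1/3) = 6.342569
PPI_blend = 0.58 * 6.300865 + 0.42 * 6.342569 = 6.318381
PP_blend = 6.318381^3 - 273.15 = 252.242 - 273.15 = -20.91

-20.91 degC


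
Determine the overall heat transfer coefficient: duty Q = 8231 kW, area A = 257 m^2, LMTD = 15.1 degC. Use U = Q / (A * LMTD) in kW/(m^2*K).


From Q = U*A*LMTD, U = Q / (A * LMTD)
U = 8231 / (257 * 15.1) = 8231 / 3880.7 = 2.121

2.121 kW/(m^2*K)


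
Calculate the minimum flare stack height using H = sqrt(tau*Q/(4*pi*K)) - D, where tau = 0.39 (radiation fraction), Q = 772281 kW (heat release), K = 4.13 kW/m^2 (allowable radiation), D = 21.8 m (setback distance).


tau*Q/(4*pi*K) = 0.39 * 772281 / (4 * pi * 4.13) = 5803.37
sqrt(5803.37) = 76.1799
H = 76.1799 - 21.8 = 54.38

54.38 m


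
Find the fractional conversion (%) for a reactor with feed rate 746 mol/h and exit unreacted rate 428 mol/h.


X = (F_in - F_out) / F_in * 100
Moles reacted = 746 - 428 = 318
X = 318 / 746 * 100
= 0.4263 * 100
= 42.63 %

42.63 %


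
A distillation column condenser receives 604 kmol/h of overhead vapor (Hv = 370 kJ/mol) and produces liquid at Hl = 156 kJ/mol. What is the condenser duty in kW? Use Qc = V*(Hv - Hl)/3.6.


Qc = 604 * (370 - 156) / 3.6 = 604 * 214 / 3.6 = 35900

35900 kW


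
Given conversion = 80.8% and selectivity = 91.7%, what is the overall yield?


Overall yield = conversion (%) * selectivity (%) / 100
Conversion = 80.8%, Selectivity = 91.7%
Y = 80.8 * 91.7 / 100
= 74.0936 %

74.0936 %


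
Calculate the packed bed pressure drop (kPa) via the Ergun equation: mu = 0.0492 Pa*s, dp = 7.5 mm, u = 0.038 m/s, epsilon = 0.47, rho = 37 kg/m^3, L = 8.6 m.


dp = 7.5 mm = 0.0075 m
Viscous term = 150*0.0492*0.038*(1-0.47)^2 / (0.0075^2*0.47^3) = 13488.9
Inertial term = 1.75*37*0.038^2*(1-0.47) / (0.0075*0.47^3) = 63.6397
dP/L = 13488.9 + 63.6397 = 13552.5 Pa/m
dP = 13552.5 * 8.6 / 1000 = 116.6 kPa

116.6 kPa


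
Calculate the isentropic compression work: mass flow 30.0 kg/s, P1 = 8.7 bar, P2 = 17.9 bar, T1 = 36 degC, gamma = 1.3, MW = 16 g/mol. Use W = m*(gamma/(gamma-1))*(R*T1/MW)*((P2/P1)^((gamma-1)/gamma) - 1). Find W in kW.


Isentropic work: W = m*(gamma/(gamma-1))*(R*T1/MW)*((P2/P1)^((gamma-1)/gamma) - 1)
T1 = 36 + 273.15 = 309.15 K
Pressure ratio = 17.9 / 8.7 = 2.05747
Exponent = (1.3 - 1)/1.3 = 0.230769
(P2/P1)^exp - 1 = 2.05747^0.230769 - 1 = 0.181157
W = 30.0 * 1.3 / 0.3 * 8.314 * 309.15 / 16 * 0.181157 = 3783

3783 kW


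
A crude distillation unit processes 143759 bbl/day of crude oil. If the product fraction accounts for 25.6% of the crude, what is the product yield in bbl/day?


Crude throughput = 143759 bbl/day
Fraction yield = 25.6%
yield = throughput * fraction / 100
yield = 143759 * 25.6 / 100 = 36802.304

36802.304 bbl/day


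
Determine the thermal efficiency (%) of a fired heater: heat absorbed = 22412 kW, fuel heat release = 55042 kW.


Furnace efficiency = Q_absorbed / Q_fuel * 100
= 22412 / 55042 * 100 = 40.72

40.72 %


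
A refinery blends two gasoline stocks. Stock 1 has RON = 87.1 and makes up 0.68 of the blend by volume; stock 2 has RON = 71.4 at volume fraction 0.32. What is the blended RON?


Linear blending: RON_blend = sum(vi * RONi)
Contribution 1: 0.68 * 87.1 = 59.228
Contribution 2: 0.32 * 71.4 = 22.848
RON_blend = 59.228 + 22.848 = 82.076

82.076


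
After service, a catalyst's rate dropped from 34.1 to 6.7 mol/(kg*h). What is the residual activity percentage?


Activity (%) = (rate_used / rate_fresh) * 100
rate_used = 6.7, rate_fresh = 34.1
= (6.7 / 34.1) * 100
= 0.1965 * 100 = 19.65

19.65 %


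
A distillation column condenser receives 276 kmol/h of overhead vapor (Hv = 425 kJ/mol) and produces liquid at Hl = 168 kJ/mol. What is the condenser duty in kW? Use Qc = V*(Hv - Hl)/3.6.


Qc = 276 * (425 - 168) / 3.6 = 276 * 257 / 3.6 = 19700

19700 kW


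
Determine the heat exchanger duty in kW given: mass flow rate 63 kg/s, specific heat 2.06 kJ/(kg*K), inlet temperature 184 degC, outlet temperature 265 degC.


Q = m_dot * cp * delta_T
delta_T = 265 - 184 = 81 K
Q = 63 * 2.06 * 81
= 129.78 * 81
= 10512.18 kW

10512.18 kW


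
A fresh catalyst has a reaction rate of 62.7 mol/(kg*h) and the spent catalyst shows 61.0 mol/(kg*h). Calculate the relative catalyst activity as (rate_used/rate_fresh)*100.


Activity (%) = (rate_used / rate_fresh) * 100
rate_used = 61.0, rate_fresh = 62.7
= (61.0 / 62.7) * 100
= 0.9729 * 100 = 97.29

97.29 %


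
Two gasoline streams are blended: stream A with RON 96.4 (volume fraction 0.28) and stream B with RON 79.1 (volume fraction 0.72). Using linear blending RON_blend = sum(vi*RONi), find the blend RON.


Linear blending: RON_blend = sum(vi * RONi)
Contribution 1: 0.28 * 96.4 = 26.992
Contribution 2: 0.72 * 79.1 = 56.952
RON_blend = 26.992 + 56.952 = 83.944

83.944


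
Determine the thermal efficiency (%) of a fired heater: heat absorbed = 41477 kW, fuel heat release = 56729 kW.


Furnace efficiency = Q_absorbed / Q_fuel * 100
= 41477 / 56729 * 100 = 73.11

73.11 %


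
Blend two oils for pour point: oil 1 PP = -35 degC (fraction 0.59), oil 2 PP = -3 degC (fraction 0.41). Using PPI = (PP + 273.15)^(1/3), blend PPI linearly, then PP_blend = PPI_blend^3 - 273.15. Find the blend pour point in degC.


PPI_1 = (-35 + 273.15)^(1/3) = 6.198456
PPI_2 = (-3 + 273.15)^(1/3) = 6.464501
PPI_blend = 0.59 * 6.198456 + 0.41 * 6.464501 = 6.307534
PP_blend = 6.307534^3 - 273.15 = 250.9451 - 273.15 = -22.2

-22.2 degC


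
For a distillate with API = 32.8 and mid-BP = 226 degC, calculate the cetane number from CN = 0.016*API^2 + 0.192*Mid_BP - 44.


CN = 0.016 * 32.8^2 + 0.192 * 226 - 44
CN = 17.21344 + 43.392 - 44 = 16.60544

16.60544


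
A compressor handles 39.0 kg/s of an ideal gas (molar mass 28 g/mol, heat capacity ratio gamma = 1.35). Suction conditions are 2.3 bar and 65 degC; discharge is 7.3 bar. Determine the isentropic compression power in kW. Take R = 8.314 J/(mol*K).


Isentropic work: W = m*(gamma/(gamma-1))*(R*T1/MW)*((P2/P1)^((gamma-1)/gamma) - 1)
T1 = 65 + 273.15 = 338.15 K
Pressure ratio = 7.3 / 2.3 = 3.17391
Exponent = (1.35 - 1)/1.35 = 0.259259
(P2/P1)^exp - 1 = 3.17391^0.259259 - 1 = 0.349096
W = 39.0 * 1.35 / 0.35 * 8.314 * 338.15 / 28 * 0.349096 = 5273

5273 kW


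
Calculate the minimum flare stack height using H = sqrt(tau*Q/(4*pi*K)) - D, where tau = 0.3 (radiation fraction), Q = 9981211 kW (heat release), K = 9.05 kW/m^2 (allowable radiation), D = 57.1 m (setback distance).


tau*Q/(4*pi*K) = 0.3 * 9981211 / (4 * pi * 9.05) = 26329.7
sqrt(26329.7) = 162.264
H = 162.264 - 57.1 = 105.2

105.2 m


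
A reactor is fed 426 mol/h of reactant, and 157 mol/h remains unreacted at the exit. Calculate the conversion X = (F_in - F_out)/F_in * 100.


X = (F_in - F_out) / F_in * 100
Moles reacted = 426 - 157 = 269
X = 269 / 426 * 100
= 0.6315 * 100
= 63.15 %

63.15 %


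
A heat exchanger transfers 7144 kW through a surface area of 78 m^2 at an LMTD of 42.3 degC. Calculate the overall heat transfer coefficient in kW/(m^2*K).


From Q = U*A*LMTD, U = Q / (A * LMTD)
U = 7144 / (78 * 42.3) = 7144 / 3299.4 = 2.165

2.165 kW/(m^2*K)


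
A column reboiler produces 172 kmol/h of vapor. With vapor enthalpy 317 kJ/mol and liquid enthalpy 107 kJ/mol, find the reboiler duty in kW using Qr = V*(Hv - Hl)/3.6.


Qr = 172 * (317 - 107) / 3.6 = 172 * 210 / 3.6 = 10030

10030 kW


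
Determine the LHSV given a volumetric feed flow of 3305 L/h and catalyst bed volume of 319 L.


LHSV = volumetric feed rate / catalyst volume
= 3305 L/h / 319 L
= 10.36 h^-1

10.36 h^-1


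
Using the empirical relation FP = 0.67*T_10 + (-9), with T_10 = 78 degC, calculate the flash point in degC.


FP = 0.67 * 78 + (-9) = 43.26

43.26 degC


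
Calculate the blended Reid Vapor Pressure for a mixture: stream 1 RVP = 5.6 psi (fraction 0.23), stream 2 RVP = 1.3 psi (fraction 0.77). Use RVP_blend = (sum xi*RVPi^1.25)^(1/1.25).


Chevron index: RVP_blend = (sum xi*RVPi^1.25)^(1/1.25)
RVP^1.25 terms: 0.23 * 5.6^1.25 + 0.77 * 1.3^1.25 = 3.05022
RVP_blend = 3.05022^(1/1.25) = 2.440

2.440 psi


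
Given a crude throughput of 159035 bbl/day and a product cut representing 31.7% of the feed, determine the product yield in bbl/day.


Crude throughput = 159035 bbl/day
Fraction yield = 31.7%
yield = throughput * fraction / 100
yield = 159035 * 31.7 / 100 = 50414.095

50414.095 bbl/day


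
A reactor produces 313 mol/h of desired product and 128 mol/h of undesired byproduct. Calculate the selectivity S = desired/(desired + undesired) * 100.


Selectivity = desired / (desired + undesired) * 100
Total products = 313 + 128 = 441 mol/h
S = 313 / 441 * 100
= 0.7098 * 100
= 70.98 %

70.98 %


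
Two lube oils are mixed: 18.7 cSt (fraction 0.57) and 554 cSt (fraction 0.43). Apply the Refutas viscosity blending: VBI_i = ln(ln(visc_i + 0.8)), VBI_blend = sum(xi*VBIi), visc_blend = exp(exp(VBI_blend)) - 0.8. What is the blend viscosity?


Refutas method: VBN_i = 14.534*ln(ln(visc_i + 0.8)) + 10.975, blended linearly by mass fraction; since VBN is linear in VBI_i = ln(ln(visc_i + 0.8)) and the fractions sum to 1, blend VBI directly: visc = exp(exp(VBI_blend)) - 0.8
VBI_1 = ln(ln(18.7 + 0.8)) = 1.0887
VBI_2 = ln(ln(554 + 0.8)) = 1.8435
VBI_blend = 0.57 * 1.0887 + 0.43 * 1.8435 = 1.41326
visc_blend = exp(exp(1.41326)) - 0.8 = 60.11

60.11 cSt


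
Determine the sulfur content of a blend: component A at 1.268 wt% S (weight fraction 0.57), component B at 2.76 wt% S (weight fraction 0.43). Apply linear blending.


Linear sulfur blending: S_blend = x1*S1 + x2*S2
Contribution 1: 0.57 * 1.268 = 0.72276 wt%
Contribution 2: 0.43 * 2.76 = 1.1868 wt%
S_blend = 0.72276 + 1.1868 = 1.90956

1.90956 wt%


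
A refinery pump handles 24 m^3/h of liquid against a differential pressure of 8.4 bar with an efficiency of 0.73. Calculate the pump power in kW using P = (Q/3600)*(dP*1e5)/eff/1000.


Q = 24 / 3600 = 0.00666667 m^3/s
P = 0.00666667 * (8.4 * 1e5) / 0.73 / 1000 = 7.671

7.671 kW


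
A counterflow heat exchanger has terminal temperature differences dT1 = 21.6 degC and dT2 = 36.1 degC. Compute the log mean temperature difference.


LMTD = (dT1 - dT2) / ln(dT1/dT2)
= (21.6 - 36.1) / ln(21.6 / 36.1) = -14.5 / -0.5136 = 28.23

28.23 degC


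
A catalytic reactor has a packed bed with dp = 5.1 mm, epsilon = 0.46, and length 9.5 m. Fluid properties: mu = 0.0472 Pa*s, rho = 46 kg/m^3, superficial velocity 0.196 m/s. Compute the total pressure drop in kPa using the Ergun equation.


dp = 5.1 mm = 0.0051 m
Viscous term = 150*0.0472*0.196*(1-0.46)^2 / (0.0051^2*0.46^3) = 159832
Inertial term = 1.75*46*0.196^2*(1-0.46) / (0.0051*0.46^3) = 3364.02
dP/L = 159832 + 3364.02 = 163196 Pa/m
dP = 163196 * 9.5 / 1000 = 1550 kPa

1550 kPa


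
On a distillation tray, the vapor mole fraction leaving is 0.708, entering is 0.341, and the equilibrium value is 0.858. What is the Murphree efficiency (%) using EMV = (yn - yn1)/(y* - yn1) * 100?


Murphree vapor efficiency: EMV = (y_n - y_(n-1)) / (y*_n - y_(n-1)) * 100
EMV = (0.708 - 0.341) / (0.858 - 0.341) * 100 = 0.367 / 0.517 * 100 = 70.99

70.99 %


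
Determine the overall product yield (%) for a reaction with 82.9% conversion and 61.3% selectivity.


Overall yield = conversion (%) * selectivity (%) / 100
Conversion = 82.9%, Selectivity = 61.3%
Y = 82.9 * 61.3 / 100
= 50.8177 %

50.8177 %


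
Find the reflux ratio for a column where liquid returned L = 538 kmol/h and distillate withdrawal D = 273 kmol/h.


Reflux ratio definition: R = L / D (liquid returned / distillate withdrawn)
L = 538 kmol/h, D = 273 kmol/h
R = 538 / 273 = 1.971

1.971


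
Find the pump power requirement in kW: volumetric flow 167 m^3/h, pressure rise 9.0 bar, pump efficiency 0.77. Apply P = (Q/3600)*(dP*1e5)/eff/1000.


Q = 167 / 3600 = 0.0463889 m^3/s
P = 0.0463889 * (9.0 * 1e5) / 0.77 / 1000 = 54.22

54.22 kW


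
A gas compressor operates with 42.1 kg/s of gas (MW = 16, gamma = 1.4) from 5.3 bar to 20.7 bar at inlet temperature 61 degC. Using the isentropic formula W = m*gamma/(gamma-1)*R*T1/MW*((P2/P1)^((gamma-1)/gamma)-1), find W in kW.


Isentropic work: W = m*(gamma/(gamma-1))*(R*T1/MW)*((P2/P1)^((gamma-1)/gamma) - 1)
T1 = 61 + 273.15 = 334.15 K
Pressure ratio = 20.7 / 5.3 = 3.90566
Exponent = (1.4 - 1)/1.4 = 0.285714
(P2/P1)^exp - 1 = 3.90566^0.285714 - 1 = 0.475895
W = 42.1 * 1.4 / 0.4 * 8.314 * 334.15 / 16 * 0.475895 = 12180

12180 kW


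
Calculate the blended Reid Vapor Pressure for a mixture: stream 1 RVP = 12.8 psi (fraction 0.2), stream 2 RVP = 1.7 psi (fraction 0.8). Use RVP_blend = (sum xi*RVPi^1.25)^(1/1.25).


Chevron index: RVP_blend = (sum xi*RVPi^1.25)^(1/1.25)
RVP^1.25 terms: 0.2 * 12.8^1.25 + 0.8 * 1.7^1.25 = 6.39512
RVP_blend = 6.39512^(1/1.25) = 4.412

4.412 psi


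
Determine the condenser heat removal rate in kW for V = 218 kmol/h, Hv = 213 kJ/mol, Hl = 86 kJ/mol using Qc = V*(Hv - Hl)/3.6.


Qc = 218 * (213 - 86) / 3.6 = 218 * 127 / 3.6 = 7691

7691 kW


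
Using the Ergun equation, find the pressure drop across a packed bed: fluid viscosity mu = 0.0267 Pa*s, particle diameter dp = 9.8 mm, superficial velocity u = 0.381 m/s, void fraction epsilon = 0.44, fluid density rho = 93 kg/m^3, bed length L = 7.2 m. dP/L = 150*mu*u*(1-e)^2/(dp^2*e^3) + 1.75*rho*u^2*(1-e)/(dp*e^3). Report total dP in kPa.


dp = 9.8 mm = 0.0098 m
Viscous term = 150*0.0267*0.381*(1-0.44)^2 / (0.0098^2*0.44^3) = 58491.6
Inertial term = 1.75*93*0.381^2*(1-0.44) / (0.0098*0.44^3) = 15848
dP/L = 58491.6 + 15848 = 74339.6 Pa/m
dP = 74339.6 * 7.2 / 1000 = 535.2 kPa

535.2 kPa


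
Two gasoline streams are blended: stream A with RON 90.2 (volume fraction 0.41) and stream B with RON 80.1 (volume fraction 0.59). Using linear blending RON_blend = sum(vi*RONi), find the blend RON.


Linear blending: RON_blend = sum(vi * RONi)
Contribution 1: 0.41 * 90.2 = 36.982
Contribution 2: 0.59 * 80.1 = 47.259
RON_blend = 36.982 + 47.259 = 84.241

84.241


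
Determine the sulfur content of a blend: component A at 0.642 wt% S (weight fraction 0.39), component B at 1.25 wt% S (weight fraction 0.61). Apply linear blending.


Linear sulfur blending: S_blend = x1*S1 + x2*S2
Contribution 1: 0.39 * 0.642 = 0.25038 wt%
Contribution 2: 0.61 * 1.25 = 0.7625 wt%
S_blend = 0.25038 + 0.7625 = 1.01288

1.01288 wt%


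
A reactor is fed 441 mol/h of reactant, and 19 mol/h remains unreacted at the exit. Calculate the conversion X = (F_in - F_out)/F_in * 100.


X = (F_in - F_out) / F_in * 100
Moles reacted = 441 - 19 = 422
X = 422 / 441 * 100
= 0.9569 * 100
= 95.69 %

95.69 %
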